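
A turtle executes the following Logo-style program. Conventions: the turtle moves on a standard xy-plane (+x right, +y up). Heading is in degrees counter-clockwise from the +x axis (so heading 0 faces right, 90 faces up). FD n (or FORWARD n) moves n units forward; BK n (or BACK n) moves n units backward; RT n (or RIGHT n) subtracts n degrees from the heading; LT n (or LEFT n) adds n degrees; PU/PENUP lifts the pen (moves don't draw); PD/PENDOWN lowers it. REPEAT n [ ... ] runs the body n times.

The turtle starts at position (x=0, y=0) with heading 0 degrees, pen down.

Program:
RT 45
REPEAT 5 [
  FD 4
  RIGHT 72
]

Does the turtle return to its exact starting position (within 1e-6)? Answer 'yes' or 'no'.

Executing turtle program step by step:
Start: pos=(0,0), heading=0, pen down
RT 45: heading 0 -> 315
REPEAT 5 [
  -- iteration 1/5 --
  FD 4: (0,0) -> (2.828,-2.828) [heading=315, draw]
  RT 72: heading 315 -> 243
  -- iteration 2/5 --
  FD 4: (2.828,-2.828) -> (1.012,-6.392) [heading=243, draw]
  RT 72: heading 243 -> 171
  -- iteration 3/5 --
  FD 4: (1.012,-6.392) -> (-2.938,-5.767) [heading=171, draw]
  RT 72: heading 171 -> 99
  -- iteration 4/5 --
  FD 4: (-2.938,-5.767) -> (-3.564,-1.816) [heading=99, draw]
  RT 72: heading 99 -> 27
  -- iteration 5/5 --
  FD 4: (-3.564,-1.816) -> (0,0) [heading=27, draw]
  RT 72: heading 27 -> 315
]
Final: pos=(0,0), heading=315, 5 segment(s) drawn

Start position: (0, 0)
Final position: (0, 0)
Distance = 0; < 1e-6 -> CLOSED

Answer: yes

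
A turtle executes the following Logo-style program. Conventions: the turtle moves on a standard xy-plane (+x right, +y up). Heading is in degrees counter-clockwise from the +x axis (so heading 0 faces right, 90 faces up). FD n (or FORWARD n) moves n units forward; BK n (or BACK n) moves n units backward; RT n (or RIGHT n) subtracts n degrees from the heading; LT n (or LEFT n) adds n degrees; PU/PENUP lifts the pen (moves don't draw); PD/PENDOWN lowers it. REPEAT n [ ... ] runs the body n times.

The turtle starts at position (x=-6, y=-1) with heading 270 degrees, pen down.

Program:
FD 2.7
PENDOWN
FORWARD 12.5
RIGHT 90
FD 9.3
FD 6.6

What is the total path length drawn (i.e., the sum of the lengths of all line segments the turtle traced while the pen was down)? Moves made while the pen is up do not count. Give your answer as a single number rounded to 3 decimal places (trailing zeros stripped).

Answer: 31.1

Derivation:
Executing turtle program step by step:
Start: pos=(-6,-1), heading=270, pen down
FD 2.7: (-6,-1) -> (-6,-3.7) [heading=270, draw]
PD: pen down
FD 12.5: (-6,-3.7) -> (-6,-16.2) [heading=270, draw]
RT 90: heading 270 -> 180
FD 9.3: (-6,-16.2) -> (-15.3,-16.2) [heading=180, draw]
FD 6.6: (-15.3,-16.2) -> (-21.9,-16.2) [heading=180, draw]
Final: pos=(-21.9,-16.2), heading=180, 4 segment(s) drawn

Segment lengths:
  seg 1: (-6,-1) -> (-6,-3.7), length = 2.7
  seg 2: (-6,-3.7) -> (-6,-16.2), length = 12.5
  seg 3: (-6,-16.2) -> (-15.3,-16.2), length = 9.3
  seg 4: (-15.3,-16.2) -> (-21.9,-16.2), length = 6.6
Total = 31.1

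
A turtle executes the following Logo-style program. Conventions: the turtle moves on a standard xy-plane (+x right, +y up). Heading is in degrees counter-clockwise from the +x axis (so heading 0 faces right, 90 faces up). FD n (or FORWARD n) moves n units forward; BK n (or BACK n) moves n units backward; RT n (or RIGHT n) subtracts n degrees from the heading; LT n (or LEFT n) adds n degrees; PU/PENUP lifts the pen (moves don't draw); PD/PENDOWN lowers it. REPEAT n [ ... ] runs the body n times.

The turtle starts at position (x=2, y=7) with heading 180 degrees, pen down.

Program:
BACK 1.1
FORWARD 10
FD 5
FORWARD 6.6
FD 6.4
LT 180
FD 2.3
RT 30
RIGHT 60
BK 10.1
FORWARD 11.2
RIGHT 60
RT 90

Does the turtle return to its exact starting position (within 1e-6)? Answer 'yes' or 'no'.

Executing turtle program step by step:
Start: pos=(2,7), heading=180, pen down
BK 1.1: (2,7) -> (3.1,7) [heading=180, draw]
FD 10: (3.1,7) -> (-6.9,7) [heading=180, draw]
FD 5: (-6.9,7) -> (-11.9,7) [heading=180, draw]
FD 6.6: (-11.9,7) -> (-18.5,7) [heading=180, draw]
FD 6.4: (-18.5,7) -> (-24.9,7) [heading=180, draw]
LT 180: heading 180 -> 0
FD 2.3: (-24.9,7) -> (-22.6,7) [heading=0, draw]
RT 30: heading 0 -> 330
RT 60: heading 330 -> 270
BK 10.1: (-22.6,7) -> (-22.6,17.1) [heading=270, draw]
FD 11.2: (-22.6,17.1) -> (-22.6,5.9) [heading=270, draw]
RT 60: heading 270 -> 210
RT 90: heading 210 -> 120
Final: pos=(-22.6,5.9), heading=120, 8 segment(s) drawn

Start position: (2, 7)
Final position: (-22.6, 5.9)
Distance = 24.625; >= 1e-6 -> NOT closed

Answer: no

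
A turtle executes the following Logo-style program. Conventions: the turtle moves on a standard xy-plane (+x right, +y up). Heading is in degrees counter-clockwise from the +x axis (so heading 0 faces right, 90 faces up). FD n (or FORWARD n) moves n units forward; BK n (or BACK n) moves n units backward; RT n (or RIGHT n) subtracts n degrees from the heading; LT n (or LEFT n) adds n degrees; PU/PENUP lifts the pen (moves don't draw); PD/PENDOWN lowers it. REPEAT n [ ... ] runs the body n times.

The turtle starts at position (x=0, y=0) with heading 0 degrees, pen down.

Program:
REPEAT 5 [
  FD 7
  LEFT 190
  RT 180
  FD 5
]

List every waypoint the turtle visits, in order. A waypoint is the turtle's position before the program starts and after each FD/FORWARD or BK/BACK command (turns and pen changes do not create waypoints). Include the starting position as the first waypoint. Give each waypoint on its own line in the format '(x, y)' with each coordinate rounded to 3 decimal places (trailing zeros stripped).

Executing turtle program step by step:
Start: pos=(0,0), heading=0, pen down
REPEAT 5 [
  -- iteration 1/5 --
  FD 7: (0,0) -> (7,0) [heading=0, draw]
  LT 190: heading 0 -> 190
  RT 180: heading 190 -> 10
  FD 5: (7,0) -> (11.924,0.868) [heading=10, draw]
  -- iteration 2/5 --
  FD 7: (11.924,0.868) -> (18.818,2.084) [heading=10, draw]
  LT 190: heading 10 -> 200
  RT 180: heading 200 -> 20
  FD 5: (18.818,2.084) -> (23.516,3.794) [heading=20, draw]
  -- iteration 3/5 --
  FD 7: (23.516,3.794) -> (30.094,6.188) [heading=20, draw]
  LT 190: heading 20 -> 210
  RT 180: heading 210 -> 30
  FD 5: (30.094,6.188) -> (34.424,8.688) [heading=30, draw]
  -- iteration 4/5 --
  FD 7: (34.424,8.688) -> (40.486,12.188) [heading=30, draw]
  LT 190: heading 30 -> 220
  RT 180: heading 220 -> 40
  FD 5: (40.486,12.188) -> (44.317,15.402) [heading=40, draw]
  -- iteration 5/5 --
  FD 7: (44.317,15.402) -> (49.679,19.901) [heading=40, draw]
  LT 190: heading 40 -> 230
  RT 180: heading 230 -> 50
  FD 5: (49.679,19.901) -> (52.893,23.732) [heading=50, draw]
]
Final: pos=(52.893,23.732), heading=50, 10 segment(s) drawn
Waypoints (11 total):
(0, 0)
(7, 0)
(11.924, 0.868)
(18.818, 2.084)
(23.516, 3.794)
(30.094, 6.188)
(34.424, 8.688)
(40.486, 12.188)
(44.317, 15.402)
(49.679, 19.901)
(52.893, 23.732)

Answer: (0, 0)
(7, 0)
(11.924, 0.868)
(18.818, 2.084)
(23.516, 3.794)
(30.094, 6.188)
(34.424, 8.688)
(40.486, 12.188)
(44.317, 15.402)
(49.679, 19.901)
(52.893, 23.732)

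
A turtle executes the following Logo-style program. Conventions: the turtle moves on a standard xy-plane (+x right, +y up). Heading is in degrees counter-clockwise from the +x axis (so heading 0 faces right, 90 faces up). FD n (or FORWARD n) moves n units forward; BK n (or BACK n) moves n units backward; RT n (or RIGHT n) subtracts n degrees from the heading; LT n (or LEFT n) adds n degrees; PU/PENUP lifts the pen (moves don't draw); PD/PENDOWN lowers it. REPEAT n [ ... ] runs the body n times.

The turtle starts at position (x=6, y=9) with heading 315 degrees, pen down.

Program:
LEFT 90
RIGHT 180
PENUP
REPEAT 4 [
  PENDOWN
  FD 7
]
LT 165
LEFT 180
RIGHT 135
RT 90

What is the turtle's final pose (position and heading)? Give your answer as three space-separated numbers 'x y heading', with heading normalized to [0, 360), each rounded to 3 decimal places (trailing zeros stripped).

Executing turtle program step by step:
Start: pos=(6,9), heading=315, pen down
LT 90: heading 315 -> 45
RT 180: heading 45 -> 225
PU: pen up
REPEAT 4 [
  -- iteration 1/4 --
  PD: pen down
  FD 7: (6,9) -> (1.05,4.05) [heading=225, draw]
  -- iteration 2/4 --
  PD: pen down
  FD 7: (1.05,4.05) -> (-3.899,-0.899) [heading=225, draw]
  -- iteration 3/4 --
  PD: pen down
  FD 7: (-3.899,-0.899) -> (-8.849,-5.849) [heading=225, draw]
  -- iteration 4/4 --
  PD: pen down
  FD 7: (-8.849,-5.849) -> (-13.799,-10.799) [heading=225, draw]
]
LT 165: heading 225 -> 30
LT 180: heading 30 -> 210
RT 135: heading 210 -> 75
RT 90: heading 75 -> 345
Final: pos=(-13.799,-10.799), heading=345, 4 segment(s) drawn

Answer: -13.799 -10.799 345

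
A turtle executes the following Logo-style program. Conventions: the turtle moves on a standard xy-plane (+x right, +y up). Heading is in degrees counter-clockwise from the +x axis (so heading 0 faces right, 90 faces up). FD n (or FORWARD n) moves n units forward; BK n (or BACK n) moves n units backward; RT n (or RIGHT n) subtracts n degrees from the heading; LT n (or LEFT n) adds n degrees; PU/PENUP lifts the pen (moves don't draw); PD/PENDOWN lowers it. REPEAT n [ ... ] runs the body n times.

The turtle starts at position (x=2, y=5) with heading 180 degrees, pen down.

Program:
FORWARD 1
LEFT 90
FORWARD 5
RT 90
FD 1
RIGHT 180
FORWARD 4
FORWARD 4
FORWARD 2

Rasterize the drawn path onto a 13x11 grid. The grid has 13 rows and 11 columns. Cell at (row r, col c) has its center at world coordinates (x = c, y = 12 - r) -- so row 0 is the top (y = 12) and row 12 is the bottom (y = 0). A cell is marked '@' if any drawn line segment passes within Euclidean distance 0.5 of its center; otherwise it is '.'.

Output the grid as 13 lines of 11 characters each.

Answer: ...........
...........
...........
...........
...........
...........
...........
.@@........
.@.........
.@.........
.@.........
.@.........
@@@@@@@@@@@

Derivation:
Segment 0: (2,5) -> (1,5)
Segment 1: (1,5) -> (1,0)
Segment 2: (1,0) -> (-0,0)
Segment 3: (-0,0) -> (4,0)
Segment 4: (4,0) -> (8,0)
Segment 5: (8,0) -> (10,0)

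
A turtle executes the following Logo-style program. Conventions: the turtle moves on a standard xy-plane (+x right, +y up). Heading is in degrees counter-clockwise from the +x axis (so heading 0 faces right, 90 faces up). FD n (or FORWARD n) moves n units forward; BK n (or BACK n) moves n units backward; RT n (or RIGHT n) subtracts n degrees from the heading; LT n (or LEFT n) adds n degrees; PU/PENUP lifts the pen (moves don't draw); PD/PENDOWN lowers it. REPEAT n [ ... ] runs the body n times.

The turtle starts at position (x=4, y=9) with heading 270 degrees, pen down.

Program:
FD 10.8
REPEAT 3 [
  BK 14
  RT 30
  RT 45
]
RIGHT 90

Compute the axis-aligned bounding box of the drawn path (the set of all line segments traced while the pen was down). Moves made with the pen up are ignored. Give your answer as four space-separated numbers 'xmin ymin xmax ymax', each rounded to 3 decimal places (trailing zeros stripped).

Executing turtle program step by step:
Start: pos=(4,9), heading=270, pen down
FD 10.8: (4,9) -> (4,-1.8) [heading=270, draw]
REPEAT 3 [
  -- iteration 1/3 --
  BK 14: (4,-1.8) -> (4,12.2) [heading=270, draw]
  RT 30: heading 270 -> 240
  RT 45: heading 240 -> 195
  -- iteration 2/3 --
  BK 14: (4,12.2) -> (17.523,15.823) [heading=195, draw]
  RT 30: heading 195 -> 165
  RT 45: heading 165 -> 120
  -- iteration 3/3 --
  BK 14: (17.523,15.823) -> (24.523,3.699) [heading=120, draw]
  RT 30: heading 120 -> 90
  RT 45: heading 90 -> 45
]
RT 90: heading 45 -> 315
Final: pos=(24.523,3.699), heading=315, 4 segment(s) drawn

Segment endpoints: x in {4, 4, 4, 17.523, 24.523}, y in {-1.8, 3.699, 9, 12.2, 15.823}
xmin=4, ymin=-1.8, xmax=24.523, ymax=15.823

Answer: 4 -1.8 24.523 15.823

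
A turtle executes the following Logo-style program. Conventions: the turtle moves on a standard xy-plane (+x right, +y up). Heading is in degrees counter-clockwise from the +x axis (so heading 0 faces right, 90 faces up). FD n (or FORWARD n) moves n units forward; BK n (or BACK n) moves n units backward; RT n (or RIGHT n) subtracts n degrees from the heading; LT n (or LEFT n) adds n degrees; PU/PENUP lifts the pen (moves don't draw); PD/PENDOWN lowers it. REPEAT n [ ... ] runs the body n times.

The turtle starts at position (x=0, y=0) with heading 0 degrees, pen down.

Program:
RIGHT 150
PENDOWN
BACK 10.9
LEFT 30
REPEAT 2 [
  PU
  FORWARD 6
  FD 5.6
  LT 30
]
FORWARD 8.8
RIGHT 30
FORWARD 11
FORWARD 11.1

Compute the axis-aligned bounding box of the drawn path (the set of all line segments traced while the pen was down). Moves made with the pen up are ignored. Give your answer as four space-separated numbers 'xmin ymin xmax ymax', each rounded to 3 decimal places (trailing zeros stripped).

Executing turtle program step by step:
Start: pos=(0,0), heading=0, pen down
RT 150: heading 0 -> 210
PD: pen down
BK 10.9: (0,0) -> (9.44,5.45) [heading=210, draw]
LT 30: heading 210 -> 240
REPEAT 2 [
  -- iteration 1/2 --
  PU: pen up
  FD 6: (9.44,5.45) -> (6.44,0.254) [heading=240, move]
  FD 5.6: (6.44,0.254) -> (3.64,-4.596) [heading=240, move]
  LT 30: heading 240 -> 270
  -- iteration 2/2 --
  PU: pen up
  FD 6: (3.64,-4.596) -> (3.64,-10.596) [heading=270, move]
  FD 5.6: (3.64,-10.596) -> (3.64,-16.196) [heading=270, move]
  LT 30: heading 270 -> 300
]
FD 8.8: (3.64,-16.196) -> (8.04,-23.817) [heading=300, move]
RT 30: heading 300 -> 270
FD 11: (8.04,-23.817) -> (8.04,-34.817) [heading=270, move]
FD 11.1: (8.04,-34.817) -> (8.04,-45.917) [heading=270, move]
Final: pos=(8.04,-45.917), heading=270, 1 segment(s) drawn

Segment endpoints: x in {0, 9.44}, y in {0, 5.45}
xmin=0, ymin=0, xmax=9.44, ymax=5.45

Answer: 0 0 9.44 5.45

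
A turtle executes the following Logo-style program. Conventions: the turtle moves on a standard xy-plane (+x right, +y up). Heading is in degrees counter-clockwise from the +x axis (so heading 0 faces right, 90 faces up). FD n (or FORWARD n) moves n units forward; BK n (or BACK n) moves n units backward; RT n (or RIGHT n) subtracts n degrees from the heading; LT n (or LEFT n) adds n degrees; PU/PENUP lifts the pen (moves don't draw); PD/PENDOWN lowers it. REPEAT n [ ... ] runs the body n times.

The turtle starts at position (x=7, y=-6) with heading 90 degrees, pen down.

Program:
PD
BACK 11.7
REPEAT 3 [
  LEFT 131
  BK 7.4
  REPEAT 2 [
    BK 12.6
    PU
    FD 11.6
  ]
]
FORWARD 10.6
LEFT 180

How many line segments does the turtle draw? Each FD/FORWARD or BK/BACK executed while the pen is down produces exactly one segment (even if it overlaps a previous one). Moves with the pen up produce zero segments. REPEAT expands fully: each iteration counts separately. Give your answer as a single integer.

Answer: 3

Derivation:
Executing turtle program step by step:
Start: pos=(7,-6), heading=90, pen down
PD: pen down
BK 11.7: (7,-6) -> (7,-17.7) [heading=90, draw]
REPEAT 3 [
  -- iteration 1/3 --
  LT 131: heading 90 -> 221
  BK 7.4: (7,-17.7) -> (12.585,-12.845) [heading=221, draw]
  REPEAT 2 [
    -- iteration 1/2 --
    BK 12.6: (12.585,-12.845) -> (22.094,-4.579) [heading=221, draw]
    PU: pen up
    FD 11.6: (22.094,-4.579) -> (13.34,-12.189) [heading=221, move]
    -- iteration 2/2 --
    BK 12.6: (13.34,-12.189) -> (22.849,-3.923) [heading=221, move]
    PU: pen up
    FD 11.6: (22.849,-3.923) -> (14.094,-11.533) [heading=221, move]
  ]
  -- iteration 2/3 --
  LT 131: heading 221 -> 352
  BK 7.4: (14.094,-11.533) -> (6.766,-10.503) [heading=352, move]
  REPEAT 2 [
    -- iteration 1/2 --
    BK 12.6: (6.766,-10.503) -> (-5.711,-8.75) [heading=352, move]
    PU: pen up
    FD 11.6: (-5.711,-8.75) -> (5.776,-10.364) [heading=352, move]
    -- iteration 2/2 --
    BK 12.6: (5.776,-10.364) -> (-6.701,-8.61) [heading=352, move]
    PU: pen up
    FD 11.6: (-6.701,-8.61) -> (4.786,-10.225) [heading=352, move]
  ]
  -- iteration 3/3 --
  LT 131: heading 352 -> 123
  BK 7.4: (4.786,-10.225) -> (8.816,-16.431) [heading=123, move]
  REPEAT 2 [
    -- iteration 1/2 --
    BK 12.6: (8.816,-16.431) -> (15.679,-26.998) [heading=123, move]
    PU: pen up
    FD 11.6: (15.679,-26.998) -> (9.361,-17.27) [heading=123, move]
    -- iteration 2/2 --
    BK 12.6: (9.361,-17.27) -> (16.223,-27.837) [heading=123, move]
    PU: pen up
    FD 11.6: (16.223,-27.837) -> (9.905,-18.108) [heading=123, move]
  ]
]
FD 10.6: (9.905,-18.108) -> (4.132,-9.218) [heading=123, move]
LT 180: heading 123 -> 303
Final: pos=(4.132,-9.218), heading=303, 3 segment(s) drawn
Segments drawn: 3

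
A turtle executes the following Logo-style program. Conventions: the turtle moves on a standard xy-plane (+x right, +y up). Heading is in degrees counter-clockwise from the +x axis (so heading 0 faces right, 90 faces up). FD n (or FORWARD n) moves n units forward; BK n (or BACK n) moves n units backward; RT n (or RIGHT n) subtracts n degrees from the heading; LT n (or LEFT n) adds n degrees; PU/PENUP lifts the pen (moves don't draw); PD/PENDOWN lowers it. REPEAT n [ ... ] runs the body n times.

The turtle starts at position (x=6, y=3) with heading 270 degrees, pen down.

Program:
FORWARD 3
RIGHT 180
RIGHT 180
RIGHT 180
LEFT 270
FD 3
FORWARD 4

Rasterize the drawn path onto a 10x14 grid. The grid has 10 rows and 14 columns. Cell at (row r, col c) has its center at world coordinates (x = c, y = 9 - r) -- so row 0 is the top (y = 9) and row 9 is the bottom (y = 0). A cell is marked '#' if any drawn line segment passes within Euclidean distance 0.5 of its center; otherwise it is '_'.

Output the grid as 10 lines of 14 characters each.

Answer: ______________
______________
______________
______________
______________
______________
______#_______
______#_______
______#_______
______########

Derivation:
Segment 0: (6,3) -> (6,0)
Segment 1: (6,0) -> (9,0)
Segment 2: (9,0) -> (13,0)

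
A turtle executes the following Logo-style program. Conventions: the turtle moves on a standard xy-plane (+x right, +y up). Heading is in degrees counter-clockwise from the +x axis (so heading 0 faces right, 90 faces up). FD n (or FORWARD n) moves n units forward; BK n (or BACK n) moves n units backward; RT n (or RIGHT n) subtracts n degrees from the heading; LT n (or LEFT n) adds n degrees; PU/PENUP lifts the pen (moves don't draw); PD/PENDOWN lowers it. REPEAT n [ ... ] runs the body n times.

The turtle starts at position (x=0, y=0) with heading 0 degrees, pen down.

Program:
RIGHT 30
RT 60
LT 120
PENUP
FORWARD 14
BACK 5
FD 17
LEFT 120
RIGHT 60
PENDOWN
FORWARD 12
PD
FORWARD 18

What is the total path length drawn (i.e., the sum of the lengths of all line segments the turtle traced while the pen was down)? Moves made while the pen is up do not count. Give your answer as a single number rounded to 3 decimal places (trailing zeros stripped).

Executing turtle program step by step:
Start: pos=(0,0), heading=0, pen down
RT 30: heading 0 -> 330
RT 60: heading 330 -> 270
LT 120: heading 270 -> 30
PU: pen up
FD 14: (0,0) -> (12.124,7) [heading=30, move]
BK 5: (12.124,7) -> (7.794,4.5) [heading=30, move]
FD 17: (7.794,4.5) -> (22.517,13) [heading=30, move]
LT 120: heading 30 -> 150
RT 60: heading 150 -> 90
PD: pen down
FD 12: (22.517,13) -> (22.517,25) [heading=90, draw]
PD: pen down
FD 18: (22.517,25) -> (22.517,43) [heading=90, draw]
Final: pos=(22.517,43), heading=90, 2 segment(s) drawn

Segment lengths:
  seg 1: (22.517,13) -> (22.517,25), length = 12
  seg 2: (22.517,25) -> (22.517,43), length = 18
Total = 30

Answer: 30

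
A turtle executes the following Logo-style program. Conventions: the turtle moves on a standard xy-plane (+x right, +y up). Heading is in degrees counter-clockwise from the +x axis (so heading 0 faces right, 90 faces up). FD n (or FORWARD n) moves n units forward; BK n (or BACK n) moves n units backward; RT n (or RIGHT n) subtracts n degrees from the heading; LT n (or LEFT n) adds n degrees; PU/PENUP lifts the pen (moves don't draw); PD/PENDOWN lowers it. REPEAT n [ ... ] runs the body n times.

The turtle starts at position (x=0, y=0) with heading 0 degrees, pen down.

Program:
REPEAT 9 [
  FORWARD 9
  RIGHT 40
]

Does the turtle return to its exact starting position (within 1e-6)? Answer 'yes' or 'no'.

Executing turtle program step by step:
Start: pos=(0,0), heading=0, pen down
REPEAT 9 [
  -- iteration 1/9 --
  FD 9: (0,0) -> (9,0) [heading=0, draw]
  RT 40: heading 0 -> 320
  -- iteration 2/9 --
  FD 9: (9,0) -> (15.894,-5.785) [heading=320, draw]
  RT 40: heading 320 -> 280
  -- iteration 3/9 --
  FD 9: (15.894,-5.785) -> (17.457,-14.648) [heading=280, draw]
  RT 40: heading 280 -> 240
  -- iteration 4/9 --
  FD 9: (17.457,-14.648) -> (12.957,-22.443) [heading=240, draw]
  RT 40: heading 240 -> 200
  -- iteration 5/9 --
  FD 9: (12.957,-22.443) -> (4.5,-25.521) [heading=200, draw]
  RT 40: heading 200 -> 160
  -- iteration 6/9 --
  FD 9: (4.5,-25.521) -> (-3.957,-22.443) [heading=160, draw]
  RT 40: heading 160 -> 120
  -- iteration 7/9 --
  FD 9: (-3.957,-22.443) -> (-8.457,-14.648) [heading=120, draw]
  RT 40: heading 120 -> 80
  -- iteration 8/9 --
  FD 9: (-8.457,-14.648) -> (-6.894,-5.785) [heading=80, draw]
  RT 40: heading 80 -> 40
  -- iteration 9/9 --
  FD 9: (-6.894,-5.785) -> (0,0) [heading=40, draw]
  RT 40: heading 40 -> 0
]
Final: pos=(0,0), heading=0, 9 segment(s) drawn

Start position: (0, 0)
Final position: (0, 0)
Distance = 0; < 1e-6 -> CLOSED

Answer: yes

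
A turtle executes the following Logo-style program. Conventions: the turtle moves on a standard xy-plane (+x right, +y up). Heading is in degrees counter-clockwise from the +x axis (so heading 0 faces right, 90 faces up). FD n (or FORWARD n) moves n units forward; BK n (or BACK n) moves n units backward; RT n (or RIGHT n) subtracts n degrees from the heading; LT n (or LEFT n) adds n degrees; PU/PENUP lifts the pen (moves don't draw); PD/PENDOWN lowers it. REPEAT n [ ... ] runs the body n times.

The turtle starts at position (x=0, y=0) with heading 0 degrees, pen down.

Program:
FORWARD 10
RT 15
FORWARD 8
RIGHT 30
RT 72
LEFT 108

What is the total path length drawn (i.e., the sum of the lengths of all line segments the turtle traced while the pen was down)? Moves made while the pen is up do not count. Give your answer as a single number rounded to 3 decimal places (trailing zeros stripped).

Executing turtle program step by step:
Start: pos=(0,0), heading=0, pen down
FD 10: (0,0) -> (10,0) [heading=0, draw]
RT 15: heading 0 -> 345
FD 8: (10,0) -> (17.727,-2.071) [heading=345, draw]
RT 30: heading 345 -> 315
RT 72: heading 315 -> 243
LT 108: heading 243 -> 351
Final: pos=(17.727,-2.071), heading=351, 2 segment(s) drawn

Segment lengths:
  seg 1: (0,0) -> (10,0), length = 10
  seg 2: (10,0) -> (17.727,-2.071), length = 8
Total = 18

Answer: 18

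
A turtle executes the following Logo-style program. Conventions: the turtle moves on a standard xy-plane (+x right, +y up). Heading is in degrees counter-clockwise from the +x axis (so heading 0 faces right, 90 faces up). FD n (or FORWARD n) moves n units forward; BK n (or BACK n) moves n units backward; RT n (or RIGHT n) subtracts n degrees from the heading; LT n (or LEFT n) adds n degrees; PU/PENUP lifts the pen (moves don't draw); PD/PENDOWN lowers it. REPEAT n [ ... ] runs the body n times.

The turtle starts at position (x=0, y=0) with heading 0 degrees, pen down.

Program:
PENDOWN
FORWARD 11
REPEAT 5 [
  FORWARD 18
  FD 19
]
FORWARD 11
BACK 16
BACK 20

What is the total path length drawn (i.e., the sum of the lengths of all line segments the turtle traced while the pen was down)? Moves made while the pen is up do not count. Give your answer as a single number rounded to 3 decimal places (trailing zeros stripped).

Executing turtle program step by step:
Start: pos=(0,0), heading=0, pen down
PD: pen down
FD 11: (0,0) -> (11,0) [heading=0, draw]
REPEAT 5 [
  -- iteration 1/5 --
  FD 18: (11,0) -> (29,0) [heading=0, draw]
  FD 19: (29,0) -> (48,0) [heading=0, draw]
  -- iteration 2/5 --
  FD 18: (48,0) -> (66,0) [heading=0, draw]
  FD 19: (66,0) -> (85,0) [heading=0, draw]
  -- iteration 3/5 --
  FD 18: (85,0) -> (103,0) [heading=0, draw]
  FD 19: (103,0) -> (122,0) [heading=0, draw]
  -- iteration 4/5 --
  FD 18: (122,0) -> (140,0) [heading=0, draw]
  FD 19: (140,0) -> (159,0) [heading=0, draw]
  -- iteration 5/5 --
  FD 18: (159,0) -> (177,0) [heading=0, draw]
  FD 19: (177,0) -> (196,0) [heading=0, draw]
]
FD 11: (196,0) -> (207,0) [heading=0, draw]
BK 16: (207,0) -> (191,0) [heading=0, draw]
BK 20: (191,0) -> (171,0) [heading=0, draw]
Final: pos=(171,0), heading=0, 14 segment(s) drawn

Segment lengths:
  seg 1: (0,0) -> (11,0), length = 11
  seg 2: (11,0) -> (29,0), length = 18
  seg 3: (29,0) -> (48,0), length = 19
  seg 4: (48,0) -> (66,0), length = 18
  seg 5: (66,0) -> (85,0), length = 19
  seg 6: (85,0) -> (103,0), length = 18
  seg 7: (103,0) -> (122,0), length = 19
  seg 8: (122,0) -> (140,0), length = 18
  seg 9: (140,0) -> (159,0), length = 19
  seg 10: (159,0) -> (177,0), length = 18
  seg 11: (177,0) -> (196,0), length = 19
  seg 12: (196,0) -> (207,0), length = 11
  seg 13: (207,0) -> (191,0), length = 16
  seg 14: (191,0) -> (171,0), length = 20
Total = 243

Answer: 243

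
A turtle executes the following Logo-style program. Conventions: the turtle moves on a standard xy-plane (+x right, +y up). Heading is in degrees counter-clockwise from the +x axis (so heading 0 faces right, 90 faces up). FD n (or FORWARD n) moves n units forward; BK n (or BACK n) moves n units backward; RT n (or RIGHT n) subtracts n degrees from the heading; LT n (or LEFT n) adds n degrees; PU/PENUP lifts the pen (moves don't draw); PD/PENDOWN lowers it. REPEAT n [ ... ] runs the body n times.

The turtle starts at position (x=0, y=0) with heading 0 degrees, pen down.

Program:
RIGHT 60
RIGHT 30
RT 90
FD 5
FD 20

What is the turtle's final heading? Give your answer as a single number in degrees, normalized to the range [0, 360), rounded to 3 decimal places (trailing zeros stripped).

Executing turtle program step by step:
Start: pos=(0,0), heading=0, pen down
RT 60: heading 0 -> 300
RT 30: heading 300 -> 270
RT 90: heading 270 -> 180
FD 5: (0,0) -> (-5,0) [heading=180, draw]
FD 20: (-5,0) -> (-25,0) [heading=180, draw]
Final: pos=(-25,0), heading=180, 2 segment(s) drawn

Answer: 180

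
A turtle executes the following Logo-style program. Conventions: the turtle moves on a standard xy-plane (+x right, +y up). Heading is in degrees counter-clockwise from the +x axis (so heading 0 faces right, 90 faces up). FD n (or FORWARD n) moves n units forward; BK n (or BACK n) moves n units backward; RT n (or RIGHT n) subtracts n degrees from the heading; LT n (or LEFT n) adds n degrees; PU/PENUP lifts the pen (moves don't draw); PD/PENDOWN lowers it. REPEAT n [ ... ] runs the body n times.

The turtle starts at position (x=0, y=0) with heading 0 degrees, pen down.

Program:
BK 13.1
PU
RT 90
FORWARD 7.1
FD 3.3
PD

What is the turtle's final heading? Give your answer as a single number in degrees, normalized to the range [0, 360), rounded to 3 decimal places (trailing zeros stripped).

Executing turtle program step by step:
Start: pos=(0,0), heading=0, pen down
BK 13.1: (0,0) -> (-13.1,0) [heading=0, draw]
PU: pen up
RT 90: heading 0 -> 270
FD 7.1: (-13.1,0) -> (-13.1,-7.1) [heading=270, move]
FD 3.3: (-13.1,-7.1) -> (-13.1,-10.4) [heading=270, move]
PD: pen down
Final: pos=(-13.1,-10.4), heading=270, 1 segment(s) drawn

Answer: 270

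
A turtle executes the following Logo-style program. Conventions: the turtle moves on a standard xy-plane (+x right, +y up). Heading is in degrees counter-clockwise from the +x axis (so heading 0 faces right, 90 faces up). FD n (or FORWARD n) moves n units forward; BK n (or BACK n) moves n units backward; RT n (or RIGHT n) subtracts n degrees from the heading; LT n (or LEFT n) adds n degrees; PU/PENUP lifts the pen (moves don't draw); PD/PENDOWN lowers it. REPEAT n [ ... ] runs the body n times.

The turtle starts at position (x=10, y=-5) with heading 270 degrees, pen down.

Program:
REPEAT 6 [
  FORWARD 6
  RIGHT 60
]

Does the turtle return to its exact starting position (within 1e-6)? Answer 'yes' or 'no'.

Executing turtle program step by step:
Start: pos=(10,-5), heading=270, pen down
REPEAT 6 [
  -- iteration 1/6 --
  FD 6: (10,-5) -> (10,-11) [heading=270, draw]
  RT 60: heading 270 -> 210
  -- iteration 2/6 --
  FD 6: (10,-11) -> (4.804,-14) [heading=210, draw]
  RT 60: heading 210 -> 150
  -- iteration 3/6 --
  FD 6: (4.804,-14) -> (-0.392,-11) [heading=150, draw]
  RT 60: heading 150 -> 90
  -- iteration 4/6 --
  FD 6: (-0.392,-11) -> (-0.392,-5) [heading=90, draw]
  RT 60: heading 90 -> 30
  -- iteration 5/6 --
  FD 6: (-0.392,-5) -> (4.804,-2) [heading=30, draw]
  RT 60: heading 30 -> 330
  -- iteration 6/6 --
  FD 6: (4.804,-2) -> (10,-5) [heading=330, draw]
  RT 60: heading 330 -> 270
]
Final: pos=(10,-5), heading=270, 6 segment(s) drawn

Start position: (10, -5)
Final position: (10, -5)
Distance = 0; < 1e-6 -> CLOSED

Answer: yes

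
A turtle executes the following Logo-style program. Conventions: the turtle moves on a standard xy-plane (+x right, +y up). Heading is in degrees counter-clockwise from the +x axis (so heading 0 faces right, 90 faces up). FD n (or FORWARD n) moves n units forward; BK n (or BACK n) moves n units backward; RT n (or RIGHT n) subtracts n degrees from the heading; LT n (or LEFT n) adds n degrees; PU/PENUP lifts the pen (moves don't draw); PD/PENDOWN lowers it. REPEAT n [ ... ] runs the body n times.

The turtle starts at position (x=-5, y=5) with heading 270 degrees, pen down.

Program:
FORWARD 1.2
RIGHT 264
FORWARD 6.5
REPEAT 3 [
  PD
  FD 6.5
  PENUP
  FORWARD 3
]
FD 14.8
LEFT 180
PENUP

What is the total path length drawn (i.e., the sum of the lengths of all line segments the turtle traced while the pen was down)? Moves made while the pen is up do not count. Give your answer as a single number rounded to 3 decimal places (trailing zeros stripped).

Executing turtle program step by step:
Start: pos=(-5,5), heading=270, pen down
FD 1.2: (-5,5) -> (-5,3.8) [heading=270, draw]
RT 264: heading 270 -> 6
FD 6.5: (-5,3.8) -> (1.464,4.479) [heading=6, draw]
REPEAT 3 [
  -- iteration 1/3 --
  PD: pen down
  FD 6.5: (1.464,4.479) -> (7.929,5.159) [heading=6, draw]
  PU: pen up
  FD 3: (7.929,5.159) -> (10.912,5.472) [heading=6, move]
  -- iteration 2/3 --
  PD: pen down
  FD 6.5: (10.912,5.472) -> (17.377,6.152) [heading=6, draw]
  PU: pen up
  FD 3: (17.377,6.152) -> (20.36,6.465) [heading=6, move]
  -- iteration 3/3 --
  PD: pen down
  FD 6.5: (20.36,6.465) -> (26.825,7.145) [heading=6, draw]
  PU: pen up
  FD 3: (26.825,7.145) -> (29.808,7.458) [heading=6, move]
]
FD 14.8: (29.808,7.458) -> (44.527,9.006) [heading=6, move]
LT 180: heading 6 -> 186
PU: pen up
Final: pos=(44.527,9.006), heading=186, 5 segment(s) drawn

Segment lengths:
  seg 1: (-5,5) -> (-5,3.8), length = 1.2
  seg 2: (-5,3.8) -> (1.464,4.479), length = 6.5
  seg 3: (1.464,4.479) -> (7.929,5.159), length = 6.5
  seg 4: (10.912,5.472) -> (17.377,6.152), length = 6.5
  seg 5: (20.36,6.465) -> (26.825,7.145), length = 6.5
Total = 27.2

Answer: 27.2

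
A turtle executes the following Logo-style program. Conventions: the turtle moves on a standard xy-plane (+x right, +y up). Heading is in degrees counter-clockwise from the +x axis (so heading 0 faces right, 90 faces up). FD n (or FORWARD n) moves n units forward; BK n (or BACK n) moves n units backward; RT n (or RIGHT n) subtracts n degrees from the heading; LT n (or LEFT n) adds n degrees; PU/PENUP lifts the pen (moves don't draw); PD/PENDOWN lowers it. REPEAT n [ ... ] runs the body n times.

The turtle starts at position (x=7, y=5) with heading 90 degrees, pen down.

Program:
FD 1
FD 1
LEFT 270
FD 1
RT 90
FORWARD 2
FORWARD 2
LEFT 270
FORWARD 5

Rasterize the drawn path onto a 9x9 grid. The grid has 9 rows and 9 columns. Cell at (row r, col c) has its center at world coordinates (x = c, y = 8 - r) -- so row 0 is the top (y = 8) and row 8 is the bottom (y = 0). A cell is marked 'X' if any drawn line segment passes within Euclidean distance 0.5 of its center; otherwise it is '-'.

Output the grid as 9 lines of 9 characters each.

Answer: ---------
-------XX
-------XX
-------XX
--------X
---XXXXXX
---------
---------
---------

Derivation:
Segment 0: (7,5) -> (7,6)
Segment 1: (7,6) -> (7,7)
Segment 2: (7,7) -> (8,7)
Segment 3: (8,7) -> (8,5)
Segment 4: (8,5) -> (8,3)
Segment 5: (8,3) -> (3,3)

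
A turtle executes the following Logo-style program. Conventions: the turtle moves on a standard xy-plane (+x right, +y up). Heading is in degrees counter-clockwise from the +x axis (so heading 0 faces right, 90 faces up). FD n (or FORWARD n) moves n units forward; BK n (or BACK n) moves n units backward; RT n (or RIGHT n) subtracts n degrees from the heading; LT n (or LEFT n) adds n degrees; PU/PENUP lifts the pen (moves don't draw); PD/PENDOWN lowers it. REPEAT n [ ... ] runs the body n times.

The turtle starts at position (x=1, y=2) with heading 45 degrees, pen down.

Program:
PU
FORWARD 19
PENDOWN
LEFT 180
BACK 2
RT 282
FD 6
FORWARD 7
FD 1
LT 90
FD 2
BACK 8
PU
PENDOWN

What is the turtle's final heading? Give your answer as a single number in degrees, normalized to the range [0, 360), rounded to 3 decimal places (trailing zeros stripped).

Answer: 33

Derivation:
Executing turtle program step by step:
Start: pos=(1,2), heading=45, pen down
PU: pen up
FD 19: (1,2) -> (14.435,15.435) [heading=45, move]
PD: pen down
LT 180: heading 45 -> 225
BK 2: (14.435,15.435) -> (15.849,16.849) [heading=225, draw]
RT 282: heading 225 -> 303
FD 6: (15.849,16.849) -> (19.117,11.817) [heading=303, draw]
FD 7: (19.117,11.817) -> (22.93,5.947) [heading=303, draw]
FD 1: (22.93,5.947) -> (23.474,5.108) [heading=303, draw]
LT 90: heading 303 -> 33
FD 2: (23.474,5.108) -> (25.152,6.197) [heading=33, draw]
BK 8: (25.152,6.197) -> (18.442,1.84) [heading=33, draw]
PU: pen up
PD: pen down
Final: pos=(18.442,1.84), heading=33, 6 segment(s) drawn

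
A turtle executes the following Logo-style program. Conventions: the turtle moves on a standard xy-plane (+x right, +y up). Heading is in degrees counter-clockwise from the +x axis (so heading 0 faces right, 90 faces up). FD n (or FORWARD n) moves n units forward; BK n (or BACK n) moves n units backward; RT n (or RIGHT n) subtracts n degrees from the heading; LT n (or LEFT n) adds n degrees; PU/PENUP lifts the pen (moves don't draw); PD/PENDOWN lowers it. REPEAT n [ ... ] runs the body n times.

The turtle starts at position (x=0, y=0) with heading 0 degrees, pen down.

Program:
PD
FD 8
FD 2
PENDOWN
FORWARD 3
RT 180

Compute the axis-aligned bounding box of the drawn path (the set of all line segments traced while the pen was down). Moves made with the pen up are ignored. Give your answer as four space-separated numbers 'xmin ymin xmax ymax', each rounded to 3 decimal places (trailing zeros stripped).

Executing turtle program step by step:
Start: pos=(0,0), heading=0, pen down
PD: pen down
FD 8: (0,0) -> (8,0) [heading=0, draw]
FD 2: (8,0) -> (10,0) [heading=0, draw]
PD: pen down
FD 3: (10,0) -> (13,0) [heading=0, draw]
RT 180: heading 0 -> 180
Final: pos=(13,0), heading=180, 3 segment(s) drawn

Segment endpoints: x in {0, 8, 10, 13}, y in {0}
xmin=0, ymin=0, xmax=13, ymax=0

Answer: 0 0 13 0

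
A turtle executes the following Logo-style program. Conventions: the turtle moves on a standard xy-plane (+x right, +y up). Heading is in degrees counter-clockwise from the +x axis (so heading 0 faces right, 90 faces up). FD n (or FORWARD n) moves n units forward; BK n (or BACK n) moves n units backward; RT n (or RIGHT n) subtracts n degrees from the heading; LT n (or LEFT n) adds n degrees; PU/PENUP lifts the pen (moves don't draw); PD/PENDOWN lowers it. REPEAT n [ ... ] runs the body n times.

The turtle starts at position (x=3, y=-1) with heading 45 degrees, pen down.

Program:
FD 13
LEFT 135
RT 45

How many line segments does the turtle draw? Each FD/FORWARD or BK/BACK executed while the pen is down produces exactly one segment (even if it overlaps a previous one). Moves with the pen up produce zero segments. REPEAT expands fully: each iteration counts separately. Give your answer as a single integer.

Answer: 1

Derivation:
Executing turtle program step by step:
Start: pos=(3,-1), heading=45, pen down
FD 13: (3,-1) -> (12.192,8.192) [heading=45, draw]
LT 135: heading 45 -> 180
RT 45: heading 180 -> 135
Final: pos=(12.192,8.192), heading=135, 1 segment(s) drawn
Segments drawn: 1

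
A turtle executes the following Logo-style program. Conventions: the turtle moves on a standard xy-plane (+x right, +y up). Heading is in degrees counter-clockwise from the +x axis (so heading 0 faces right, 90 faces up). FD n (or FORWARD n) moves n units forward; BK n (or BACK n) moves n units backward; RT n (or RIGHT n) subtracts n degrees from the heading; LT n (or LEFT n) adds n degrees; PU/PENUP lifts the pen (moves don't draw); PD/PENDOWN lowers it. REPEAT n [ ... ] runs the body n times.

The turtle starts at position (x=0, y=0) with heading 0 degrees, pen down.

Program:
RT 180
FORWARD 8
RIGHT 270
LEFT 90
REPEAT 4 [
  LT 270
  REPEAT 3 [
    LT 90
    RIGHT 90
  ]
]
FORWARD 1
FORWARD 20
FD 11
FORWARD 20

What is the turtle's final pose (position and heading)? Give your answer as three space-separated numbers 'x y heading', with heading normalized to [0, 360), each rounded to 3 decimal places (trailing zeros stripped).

Answer: 44 0 0

Derivation:
Executing turtle program step by step:
Start: pos=(0,0), heading=0, pen down
RT 180: heading 0 -> 180
FD 8: (0,0) -> (-8,0) [heading=180, draw]
RT 270: heading 180 -> 270
LT 90: heading 270 -> 0
REPEAT 4 [
  -- iteration 1/4 --
  LT 270: heading 0 -> 270
  REPEAT 3 [
    -- iteration 1/3 --
    LT 90: heading 270 -> 0
    RT 90: heading 0 -> 270
    -- iteration 2/3 --
    LT 90: heading 270 -> 0
    RT 90: heading 0 -> 270
    -- iteration 3/3 --
    LT 90: heading 270 -> 0
    RT 90: heading 0 -> 270
  ]
  -- iteration 2/4 --
  LT 270: heading 270 -> 180
  REPEAT 3 [
    -- iteration 1/3 --
    LT 90: heading 180 -> 270
    RT 90: heading 270 -> 180
    -- iteration 2/3 --
    LT 90: heading 180 -> 270
    RT 90: heading 270 -> 180
    -- iteration 3/3 --
    LT 90: heading 180 -> 270
    RT 90: heading 270 -> 180
  ]
  -- iteration 3/4 --
  LT 270: heading 180 -> 90
  REPEAT 3 [
    -- iteration 1/3 --
    LT 90: heading 90 -> 180
    RT 90: heading 180 -> 90
    -- iteration 2/3 --
    LT 90: heading 90 -> 180
    RT 90: heading 180 -> 90
    -- iteration 3/3 --
    LT 90: heading 90 -> 180
    RT 90: heading 180 -> 90
  ]
  -- iteration 4/4 --
  LT 270: heading 90 -> 0
  REPEAT 3 [
    -- iteration 1/3 --
    LT 90: heading 0 -> 90
    RT 90: heading 90 -> 0
    -- iteration 2/3 --
    LT 90: heading 0 -> 90
    RT 90: heading 90 -> 0
    -- iteration 3/3 --
    LT 90: heading 0 -> 90
    RT 90: heading 90 -> 0
  ]
]
FD 1: (-8,0) -> (-7,0) [heading=0, draw]
FD 20: (-7,0) -> (13,0) [heading=0, draw]
FD 11: (13,0) -> (24,0) [heading=0, draw]
FD 20: (24,0) -> (44,0) [heading=0, draw]
Final: pos=(44,0), heading=0, 5 segment(s) drawn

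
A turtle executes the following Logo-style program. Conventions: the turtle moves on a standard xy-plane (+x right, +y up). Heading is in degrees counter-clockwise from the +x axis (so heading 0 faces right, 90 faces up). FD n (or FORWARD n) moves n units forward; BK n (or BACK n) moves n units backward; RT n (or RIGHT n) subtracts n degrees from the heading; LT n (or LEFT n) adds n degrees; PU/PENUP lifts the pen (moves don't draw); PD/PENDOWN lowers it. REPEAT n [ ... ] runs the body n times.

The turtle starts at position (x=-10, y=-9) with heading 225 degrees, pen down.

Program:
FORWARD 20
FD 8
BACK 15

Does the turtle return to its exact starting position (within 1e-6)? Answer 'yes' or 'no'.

Answer: no

Derivation:
Executing turtle program step by step:
Start: pos=(-10,-9), heading=225, pen down
FD 20: (-10,-9) -> (-24.142,-23.142) [heading=225, draw]
FD 8: (-24.142,-23.142) -> (-29.799,-28.799) [heading=225, draw]
BK 15: (-29.799,-28.799) -> (-19.192,-18.192) [heading=225, draw]
Final: pos=(-19.192,-18.192), heading=225, 3 segment(s) drawn

Start position: (-10, -9)
Final position: (-19.192, -18.192)
Distance = 13; >= 1e-6 -> NOT closed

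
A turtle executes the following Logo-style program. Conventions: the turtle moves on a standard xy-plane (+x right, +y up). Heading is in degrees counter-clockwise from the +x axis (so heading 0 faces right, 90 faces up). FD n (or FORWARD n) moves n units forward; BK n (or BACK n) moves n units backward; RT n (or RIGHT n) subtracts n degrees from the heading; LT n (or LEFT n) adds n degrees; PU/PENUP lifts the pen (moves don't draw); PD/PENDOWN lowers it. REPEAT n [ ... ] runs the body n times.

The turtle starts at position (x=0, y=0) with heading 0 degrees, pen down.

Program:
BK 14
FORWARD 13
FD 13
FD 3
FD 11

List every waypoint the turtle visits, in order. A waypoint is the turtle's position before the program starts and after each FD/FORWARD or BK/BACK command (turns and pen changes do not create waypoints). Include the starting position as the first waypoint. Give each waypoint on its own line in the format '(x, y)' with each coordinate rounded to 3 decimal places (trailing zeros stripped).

Answer: (0, 0)
(-14, 0)
(-1, 0)
(12, 0)
(15, 0)
(26, 0)

Derivation:
Executing turtle program step by step:
Start: pos=(0,0), heading=0, pen down
BK 14: (0,0) -> (-14,0) [heading=0, draw]
FD 13: (-14,0) -> (-1,0) [heading=0, draw]
FD 13: (-1,0) -> (12,0) [heading=0, draw]
FD 3: (12,0) -> (15,0) [heading=0, draw]
FD 11: (15,0) -> (26,0) [heading=0, draw]
Final: pos=(26,0), heading=0, 5 segment(s) drawn
Waypoints (6 total):
(0, 0)
(-14, 0)
(-1, 0)
(12, 0)
(15, 0)
(26, 0)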